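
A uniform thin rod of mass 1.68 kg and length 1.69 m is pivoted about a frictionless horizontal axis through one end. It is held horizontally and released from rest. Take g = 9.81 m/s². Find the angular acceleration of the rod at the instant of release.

α ≈ 8.71 rad/s²

About the pivot, I = (1/3)ML² = (1/3)(1.68)(1.69)² = 1.599 kg·m².
The weight acts at the center, a distance L/2 = 0.8450 m from the pivot; τ = Mg(L/2) = 13.93 N·m.
α = τ/I = 13.93/1.599 = 8.707 rad/s².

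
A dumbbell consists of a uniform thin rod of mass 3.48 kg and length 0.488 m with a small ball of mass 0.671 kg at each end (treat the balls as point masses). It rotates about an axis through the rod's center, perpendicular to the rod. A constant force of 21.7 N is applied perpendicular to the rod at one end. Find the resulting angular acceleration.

I_rod = (1/12)ML² = (1/12)(3.48)(0.488)² = 0.06906 kg·m².
I_balls = 2·m·(L/2)² = 2(0.671)(0.2440)² = 0.07990 kg·m².
Total I = 0.1490 kg·m².
τ = F·(L/2) = (21.7)(0.244) = 5.295 N·m.
α = τ/I = 5.295/0.1490 = 35.55 rad/s².

α ≈ 35.5 rad/s²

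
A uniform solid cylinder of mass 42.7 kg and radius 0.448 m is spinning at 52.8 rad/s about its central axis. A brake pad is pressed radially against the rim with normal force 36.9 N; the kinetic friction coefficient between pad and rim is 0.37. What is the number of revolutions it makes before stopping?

≈ 155 revolutions

I = ½MR² = (1/2)(42.7)(0.448)² = 4.285 kg·m².
Friction force f = μN = (0.37)(36.9) = 13.65 N at the rim; torque magnitude τ = fR = 6.117 N·m, opposing ω.
|α| = τ/I = 6.117/4.285 = 1.427 rad/s² (deceleration).
ω² = ω₀² − 2|α|θ with ω = 0 ⇒ θ = ω₀²/(2|α|) = 976.5 rad = 155.4 rev.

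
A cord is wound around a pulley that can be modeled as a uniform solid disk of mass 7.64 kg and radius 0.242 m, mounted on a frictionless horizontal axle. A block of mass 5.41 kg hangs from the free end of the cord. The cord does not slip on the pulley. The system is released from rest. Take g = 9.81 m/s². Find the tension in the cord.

I = ½MR² = (1/2)(7.64)(0.242)² = 0.2237 kg·m².
Block: mg − T = ma. Pulley: TR = Iα. No-slip: a = αR, so T = (I/R²)a = 3.820·a.
Then mg = (m + 3.820)a, so a = (5.41)(9.81)/(5.41 + 3.820) = 5.750 m/s².
T = 3.820·a = 21.96 N.

T ≈ 22.0 N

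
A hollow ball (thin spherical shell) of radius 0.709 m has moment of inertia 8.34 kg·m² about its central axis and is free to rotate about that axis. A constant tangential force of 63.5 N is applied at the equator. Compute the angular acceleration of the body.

α ≈ 5.40 rad/s²

τ = F R = (63.5)(0.709) = 45.02 N·m.
From τ = Iα: α = 45.02/8.340 = 5.398 rad/s².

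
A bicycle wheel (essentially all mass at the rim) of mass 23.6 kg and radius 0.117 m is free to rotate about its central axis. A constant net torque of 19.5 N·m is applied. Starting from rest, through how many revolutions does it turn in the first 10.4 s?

≈ 520 revolutions

I = MR² = (23.6)(0.117)² = 0.3231 kg·m².
α = τ/I = 19.5/0.3231 = 60.36 rad/s².
θ = ½αt² = ½(60.36)(10.4)² = 3264 rad.
Revolutions = θ/(2π) = 519.5.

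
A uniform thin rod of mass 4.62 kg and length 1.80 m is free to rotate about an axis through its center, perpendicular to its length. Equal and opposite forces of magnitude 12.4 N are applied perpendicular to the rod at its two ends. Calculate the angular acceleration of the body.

I = (1/12)ML² = (1/12)(4.62)(1.80)² = 1.247 kg·m².
The couple gives τ = F·(L/2) + F·(L/2) = F L = (12.4)(1.80) = 22.32 N·m.
Newton's second law for rotation, τ = Iα, gives α = τ/I = 22.32/1.247 = 17.89 rad/s².

α ≈ 17.9 rad/s²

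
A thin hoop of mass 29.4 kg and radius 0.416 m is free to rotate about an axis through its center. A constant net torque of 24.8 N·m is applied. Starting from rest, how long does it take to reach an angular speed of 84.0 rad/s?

I = MR² = (29.4)(0.416)² = 5.088 kg·m².
α = τ/I = 24.8/5.088 = 4.874 rad/s².
ω = αt ⇒ t = ω/α = 84.0/4.874 = 17.23 s.

t ≈ 17.2 s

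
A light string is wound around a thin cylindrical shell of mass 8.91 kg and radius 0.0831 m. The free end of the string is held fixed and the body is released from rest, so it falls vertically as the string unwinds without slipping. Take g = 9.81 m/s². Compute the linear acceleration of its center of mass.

Translation: Mg − T = Ma. Rotation about the center: TR = Iα with I = MR².
With a = αR: T = (I/R²)a = M a, so Mg = (1 + 1.000)Ma.
a = g/(1 + 1.000) = 9.81/2.000 = 4.905 m/s².

a ≈ 4.91 m/s²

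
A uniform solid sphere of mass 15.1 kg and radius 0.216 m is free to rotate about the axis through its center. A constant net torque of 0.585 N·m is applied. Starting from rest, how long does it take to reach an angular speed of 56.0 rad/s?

t ≈ 27.0 s

I = (2/5)MR² = (2/5)(15.1)(0.216)² = 0.2818 kg·m².
α = τ/I = 0.585/0.2818 = 2.076 rad/s².
ω = αt ⇒ t = ω/α = 56.0/2.076 = 26.98 s.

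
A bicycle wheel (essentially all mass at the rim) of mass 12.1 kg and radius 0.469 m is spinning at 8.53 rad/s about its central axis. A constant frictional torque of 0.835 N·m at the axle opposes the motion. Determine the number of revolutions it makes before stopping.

I = MR² = (12.1)(0.469)² = 2.662 kg·m².
The net torque has magnitude 0.835 N·m, opposing ω.
|α| = τ/I = 0.8350/2.662 = 0.3137 rad/s² (deceleration).
ω² = ω₀² − 2|α|θ with ω = 0 ⇒ θ = ω₀²/(2|α|) = 116.0 rad = 18.46 rev.

≈ 18.5 revolutions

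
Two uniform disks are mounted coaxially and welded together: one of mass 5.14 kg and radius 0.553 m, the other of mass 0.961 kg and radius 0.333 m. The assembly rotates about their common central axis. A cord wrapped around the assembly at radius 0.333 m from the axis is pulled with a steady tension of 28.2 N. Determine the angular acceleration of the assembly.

I = ½M₁R₁² + ½M₂R₂² = ½(5.14)(0.553)² + ½(0.961)(0.333)² = 0.8392 kg·m².
τ = F r = (28.2)(0.333) = 9.391 N·m.
α = τ/I = 9.391/0.8392 = 11.19 rad/s².

α ≈ 11.2 rad/s²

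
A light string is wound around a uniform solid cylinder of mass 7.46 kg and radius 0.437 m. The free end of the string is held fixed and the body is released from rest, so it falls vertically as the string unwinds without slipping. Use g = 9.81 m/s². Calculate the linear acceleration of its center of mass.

Translation: Mg − T = Ma. Rotation about the center: TR = Iα with I = ½MR².
With a = αR: T = (I/R²)a = (1/2)M a, so Mg = (1 + 0.5000)Ma.
a = g/(1 + 0.5000) = 9.81/1.500 = 6.540 m/s².

a ≈ 6.54 m/s²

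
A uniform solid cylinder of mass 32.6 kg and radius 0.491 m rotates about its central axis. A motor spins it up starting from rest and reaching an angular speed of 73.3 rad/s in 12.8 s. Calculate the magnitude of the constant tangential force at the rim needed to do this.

I = ½MR² = (1/2)(32.6)(0.491)² = 3.930 kg·m².
α = Δω/Δt = (73.3 − 0)/12.8 = 5.727 rad/s².
The required torque is τ = Iα = (3.930)(5.727) = 22.50 N·m.
A tangential force at the rim gives τ = FR, so F = τ/R = 22.50/0.491 = 45.83 N.

F ≈ 45.8 N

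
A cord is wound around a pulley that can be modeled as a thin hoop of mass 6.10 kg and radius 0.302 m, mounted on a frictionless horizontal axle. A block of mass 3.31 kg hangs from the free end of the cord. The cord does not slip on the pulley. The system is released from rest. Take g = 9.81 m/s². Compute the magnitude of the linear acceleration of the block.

I = MR² = (6.10)(0.302)² = 0.5563 kg·m².
Block: mg − T = ma. Pulley: TR = Iα. No-slip: a = αR, so T = (I/R²)a = 6.100·a.
Then mg = (m + 6.100)a, so a = (3.31)(9.81)/(3.31 + 6.100) = 3.451 m/s².

a ≈ 3.45 m/s²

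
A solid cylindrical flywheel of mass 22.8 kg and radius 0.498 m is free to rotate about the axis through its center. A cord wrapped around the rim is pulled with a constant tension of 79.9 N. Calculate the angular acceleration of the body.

α ≈ 14.1 rad/s²

I = ½MR² = (1/2)(22.8)(0.498)² = 2.827 kg·m².
τ = F R = (79.9)(0.498) = 39.79 N·m.
From τ = Iα: α = 39.79/2.827 = 14.07 rad/s².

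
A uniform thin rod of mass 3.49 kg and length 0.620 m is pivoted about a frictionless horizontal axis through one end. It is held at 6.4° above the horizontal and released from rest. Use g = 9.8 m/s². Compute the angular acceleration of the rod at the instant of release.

α ≈ 23.6 rad/s²

About the pivot, I = (1/3)ML² = (1/3)(3.49)(0.620)² = 0.4472 kg·m².
The weight acts at the center, a distance L/2 = 0.3100 m from the pivot; τ = Mg(L/2) cos 6.4° = 10.54 N·m.
α = τ/I = 10.54/0.4472 = 23.56 rad/s².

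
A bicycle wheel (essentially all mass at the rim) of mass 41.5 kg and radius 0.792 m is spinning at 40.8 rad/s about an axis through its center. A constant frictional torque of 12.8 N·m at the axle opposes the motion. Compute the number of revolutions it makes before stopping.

≈ 269 revolutions

I = MR² = (41.5)(0.792)² = 26.03 kg·m².
The net torque has magnitude 12.8 N·m, opposing ω.
|α| = τ/I = 12.80/26.03 = 0.4917 rad/s² (deceleration).
ω² = ω₀² − 2|α|θ with ω = 0 ⇒ θ = ω₀²/(2|α|) = 1693 rad = 269.4 rev.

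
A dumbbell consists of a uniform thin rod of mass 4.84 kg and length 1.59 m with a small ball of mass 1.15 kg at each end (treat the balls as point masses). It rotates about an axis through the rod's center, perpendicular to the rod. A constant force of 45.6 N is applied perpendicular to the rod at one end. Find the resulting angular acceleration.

I_rod = (1/12)ML² = (1/12)(4.84)(1.59)² = 1.020 kg·m².
I_balls = 2·m·(L/2)² = 2(1.15)(0.7950)² = 1.454 kg·m².
Total I = 2.473 kg·m².
τ = F·(L/2) = (45.6)(0.795) = 36.25 N·m.
α = τ/I = 36.25/2.473 = 14.66 rad/s².

α ≈ 14.7 rad/s²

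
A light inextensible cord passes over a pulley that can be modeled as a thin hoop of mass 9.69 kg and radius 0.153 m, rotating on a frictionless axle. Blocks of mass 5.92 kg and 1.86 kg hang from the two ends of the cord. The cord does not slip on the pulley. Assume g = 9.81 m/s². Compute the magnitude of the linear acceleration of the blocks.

a ≈ 2.28 m/s²

I = MR² = (9.69)(0.153)² = 0.2268 kg·m².
Heavier block: m₁g − T₁ = m₁a. Lighter block: T₂ − m₂g = m₂a.
Pulley: (T₁ − T₂)R = Iα = I(a/R), so T₁ − T₂ = (I/R²)a = 1·M_p a = 9.690·a.
Adding the three: (m₁ − m₂)g = (m₁ + m₂ + 9.690)a, so a = (5.92 − 1.86)(9.81)/(5.92 + 1.86 + 9.690) = 2.280 m/s².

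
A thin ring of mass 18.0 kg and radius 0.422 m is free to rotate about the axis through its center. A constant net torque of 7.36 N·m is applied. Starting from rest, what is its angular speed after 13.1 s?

I = MR² = (18.0)(0.422)² = 3.206 kg·m².
α = τ/I = 7.36/3.206 = 2.296 rad/s².
ω = ω₀ + αt = 0 + (2.296)(13.1) = 30.08 rad/s.

ω ≈ 30.1 rad/s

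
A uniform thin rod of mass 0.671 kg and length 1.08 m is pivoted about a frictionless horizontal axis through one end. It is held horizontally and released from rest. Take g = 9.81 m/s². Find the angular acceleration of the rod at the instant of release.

About the pivot, I = (1/3)ML² = (1/3)(0.671)(1.08)² = 0.2609 kg·m².
The weight acts at the center, a distance L/2 = 0.5400 m from the pivot; τ = Mg(L/2) = 3.555 N·m.
α = τ/I = 3.555/0.2609 = 13.63 rad/s².

α ≈ 13.6 rad/s²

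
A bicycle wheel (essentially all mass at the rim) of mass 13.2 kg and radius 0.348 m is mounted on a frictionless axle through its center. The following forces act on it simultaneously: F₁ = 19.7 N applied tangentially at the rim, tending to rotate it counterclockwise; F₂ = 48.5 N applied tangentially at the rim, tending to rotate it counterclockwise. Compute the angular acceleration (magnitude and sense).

α ≈ 14.8 rad/s², counterclockwise

I = MR² = (13.2)(0.348)² = 1.599 kg·m².
Taking counterclockwise as positive: τ₁ = +(19.7)(0.348) = +6.856 N·m; τ₂ = +(48.5)(0.348) = +16.88 N·m.
Net torque τ = 23.73 N·m.
α = τ/I = 23.73/1.599 = 14.85 rad/s².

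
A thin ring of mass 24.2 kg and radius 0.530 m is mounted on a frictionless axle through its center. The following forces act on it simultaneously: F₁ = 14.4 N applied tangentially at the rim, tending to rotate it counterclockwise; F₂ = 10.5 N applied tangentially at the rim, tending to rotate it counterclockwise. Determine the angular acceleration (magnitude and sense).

I = MR² = (24.2)(0.530)² = 6.798 kg·m².
Taking counterclockwise as positive: τ₁ = +(14.4)(0.530) = +7.632 N·m; τ₂ = +(10.5)(0.530) = +5.565 N·m.
Net torque τ = 13.20 N·m.
α = τ/I = 13.20/6.798 = 1.941 rad/s².

α ≈ 1.94 rad/s², counterclockwise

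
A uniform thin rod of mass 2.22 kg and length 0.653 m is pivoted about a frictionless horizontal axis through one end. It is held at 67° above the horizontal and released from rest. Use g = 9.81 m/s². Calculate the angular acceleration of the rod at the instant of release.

α ≈ 8.80 rad/s²

About the pivot, I = (1/3)ML² = (1/3)(2.22)(0.653)² = 0.3155 kg·m².
The weight acts at the center, a distance L/2 = 0.3265 m from the pivot; τ = Mg(L/2) cos 67° = 2.778 N·m.
α = τ/I = 2.778/0.3155 = 8.805 rad/s².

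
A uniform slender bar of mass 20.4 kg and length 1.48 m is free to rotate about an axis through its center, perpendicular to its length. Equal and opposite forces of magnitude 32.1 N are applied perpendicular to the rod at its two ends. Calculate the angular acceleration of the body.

I = (1/12)ML² = (1/12)(20.4)(1.48)² = 3.724 kg·m².
The couple gives τ = F·(L/2) + F·(L/2) = F L = (32.1)(1.48) = 47.51 N·m.
Newton's second law for rotation, τ = Iα, gives α = τ/I = 47.51/3.724 = 12.76 rad/s².

α ≈ 12.8 rad/s²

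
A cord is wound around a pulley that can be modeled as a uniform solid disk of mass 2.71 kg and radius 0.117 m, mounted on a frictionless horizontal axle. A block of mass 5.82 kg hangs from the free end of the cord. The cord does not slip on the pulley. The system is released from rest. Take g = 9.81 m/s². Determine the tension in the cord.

T ≈ 10.8 N

I = ½MR² = (1/2)(2.71)(0.117)² = 0.01855 kg·m².
Block: mg − T = ma. Pulley: TR = Iα. No-slip: a = αR, so T = (I/R²)a = 1.355·a.
Then mg = (m + 1.355)a, so a = (5.82)(9.81)/(5.82 + 1.355) = 7.957 m/s².
T = 1.355·a = 10.78 N.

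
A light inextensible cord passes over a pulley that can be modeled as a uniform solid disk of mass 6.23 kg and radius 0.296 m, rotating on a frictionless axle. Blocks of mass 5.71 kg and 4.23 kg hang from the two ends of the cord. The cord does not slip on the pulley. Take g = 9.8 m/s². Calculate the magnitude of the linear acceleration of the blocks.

I = ½MR² = (1/2)(6.23)(0.296)² = 0.2729 kg·m².
Heavier block: m₁g − T₁ = m₁a. Lighter block: T₂ − m₂g = m₂a.
Pulley: (T₁ − T₂)R = Iα = I(a/R), so T₁ − T₂ = (I/R²)a = (1/2)M_p a = 3.115·a.
Adding the three: (m₁ − m₂)g = (m₁ + m₂ + 3.115)a, so a = (5.71 − 4.23)(9.8)/(5.71 + 4.23 + 3.115) = 1.111 m/s².

a ≈ 1.11 m/s²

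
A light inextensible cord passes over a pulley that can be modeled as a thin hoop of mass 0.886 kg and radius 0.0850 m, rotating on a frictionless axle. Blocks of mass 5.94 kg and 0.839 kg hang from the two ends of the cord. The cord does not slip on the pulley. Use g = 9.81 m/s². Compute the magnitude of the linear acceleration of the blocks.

a ≈ 6.53 m/s²

I = MR² = (0.886)(0.0850)² = 0.006401 kg·m².
Heavier block: m₁g − T₁ = m₁a. Lighter block: T₂ − m₂g = m₂a.
Pulley: (T₁ − T₂)R = Iα = I(a/R), so T₁ − T₂ = (I/R²)a = 1·M_p a = 0.8860·a.
Adding the three: (m₁ − m₂)g = (m₁ + m₂ + 0.8860)a, so a = (5.94 − 0.839)(9.81)/(5.94 + 0.839 + 0.8860) = 6.528 m/s².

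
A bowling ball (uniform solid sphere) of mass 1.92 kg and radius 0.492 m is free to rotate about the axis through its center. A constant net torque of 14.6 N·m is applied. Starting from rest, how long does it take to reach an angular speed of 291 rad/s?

I = (2/5)MR² = (2/5)(1.92)(0.492)² = 0.1859 kg·m².
α = τ/I = 14.6/0.1859 = 78.53 rad/s².
ω = αt ⇒ t = ω/α = 291/78.53 = 3.705 s.

t ≈ 3.71 s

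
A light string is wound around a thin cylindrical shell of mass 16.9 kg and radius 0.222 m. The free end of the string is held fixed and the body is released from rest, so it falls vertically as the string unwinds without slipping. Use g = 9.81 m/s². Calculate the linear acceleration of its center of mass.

a ≈ 4.91 m/s²

Translation: Mg − T = Ma. Rotation about the center: TR = Iα with I = MR².
With a = αR: T = (I/R²)a = M a, so Mg = (1 + 1.000)Ma.
a = g/(1 + 1.000) = 9.81/2.000 = 4.905 m/s².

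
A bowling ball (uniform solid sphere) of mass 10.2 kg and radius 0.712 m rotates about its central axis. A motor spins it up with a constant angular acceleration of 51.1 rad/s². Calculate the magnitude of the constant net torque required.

τ ≈ 106 N·m

I = (2/5)MR² = (2/5)(10.2)(0.712)² = 2.068 kg·m².
τ = Iα = (2.068)(51.10) = 105.7 N·m.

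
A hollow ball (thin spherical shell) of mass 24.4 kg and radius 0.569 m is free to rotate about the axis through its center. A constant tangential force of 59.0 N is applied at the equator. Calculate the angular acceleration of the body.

α ≈ 6.37 rad/s²

I = (2/3)MR² = (2/3)(24.4)(0.569)² = 5.267 kg·m².
τ = F R = (59.0)(0.569) = 33.57 N·m.
Newton's second law for rotation, τ = Iα, gives α = τ/I = 33.57/5.267 = 6.374 rad/s².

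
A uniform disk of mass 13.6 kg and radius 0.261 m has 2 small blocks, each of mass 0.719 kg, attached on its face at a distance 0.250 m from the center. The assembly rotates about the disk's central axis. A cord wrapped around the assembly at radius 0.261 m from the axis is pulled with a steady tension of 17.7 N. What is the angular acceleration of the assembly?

I_disk = ½MR² = ½(13.6)(0.261)² = 0.4632 kg·m².
I_blocks = 2·m·r² = 2(0.719)(0.250)² = 0.08987 kg·m².
Total I = 0.5531 kg·m².
τ = F r = (17.7)(0.261) = 4.620 N·m.
α = τ/I = 4.620/0.5531 = 8.352 rad/s².

α ≈ 8.35 rad/s²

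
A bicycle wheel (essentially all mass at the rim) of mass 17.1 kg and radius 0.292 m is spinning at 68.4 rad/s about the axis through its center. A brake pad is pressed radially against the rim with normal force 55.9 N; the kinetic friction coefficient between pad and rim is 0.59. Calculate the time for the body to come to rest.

t ≈ 10.4 s

I = MR² = (17.1)(0.292)² = 1.458 kg·m².
Friction force f = μN = (0.59)(55.9) = 32.98 N at the rim; torque magnitude τ = fR = 9.630 N·m, opposing ω.
|α| = τ/I = 9.630/1.458 = 6.605 rad/s² (deceleration).
0 = ω₀ − |α|t ⇒ t = ω₀/|α| = 68.4/6.605 = 10.36 s.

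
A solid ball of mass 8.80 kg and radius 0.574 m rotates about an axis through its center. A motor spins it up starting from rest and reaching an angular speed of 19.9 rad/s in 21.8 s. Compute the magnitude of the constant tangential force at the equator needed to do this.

F ≈ 1.84 N

I = (2/5)MR² = (2/5)(8.80)(0.574)² = 1.160 kg·m².
α = Δω/Δt = (19.9 − 0)/21.8 = 0.9128 rad/s².
The required torque is τ = Iα = (1.160)(0.9128) = 1.059 N·m.
A tangential force at the equator gives τ = FR, so F = τ/R = 1.059/0.574 = 1.844 N.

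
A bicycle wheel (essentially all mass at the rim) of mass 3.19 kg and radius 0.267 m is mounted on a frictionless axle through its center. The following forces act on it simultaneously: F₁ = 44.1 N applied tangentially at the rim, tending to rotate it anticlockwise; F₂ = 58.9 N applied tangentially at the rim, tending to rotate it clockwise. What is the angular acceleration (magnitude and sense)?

α ≈ 17.4 rad/s², clockwise

I = MR² = (3.19)(0.267)² = 0.2274 kg·m².
Taking anticlockwise as positive: τ₁ = +(44.1)(0.267) = +11.77 N·m; τ₂ = −(58.9)(0.267) = −15.73 N·m.
Net torque τ = -3.952 N·m.
α = τ/I = -3.952/0.2274 = -17.38 rad/s².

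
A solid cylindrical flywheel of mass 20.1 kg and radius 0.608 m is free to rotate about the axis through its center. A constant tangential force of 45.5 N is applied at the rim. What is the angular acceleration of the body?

α ≈ 7.45 rad/s²

I = ½MR² = (1/2)(20.1)(0.608)² = 3.715 kg·m².
τ = F R = (45.5)(0.608) = 27.66 N·m.
Newton's second law for rotation, τ = Iα, gives α = τ/I = 27.66/3.715 = 7.446 rad/s².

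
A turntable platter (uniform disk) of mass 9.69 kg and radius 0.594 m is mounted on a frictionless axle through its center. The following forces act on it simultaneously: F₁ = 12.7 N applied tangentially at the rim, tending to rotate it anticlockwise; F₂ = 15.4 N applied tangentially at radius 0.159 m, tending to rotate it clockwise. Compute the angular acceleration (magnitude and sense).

α ≈ 2.98 rad/s², anticlockwise

I = ½MR² = (1/2)(9.69)(0.594)² = 1.709 kg·m².
Taking anticlockwise as positive: τ₁ = +(12.7)(0.594) = +7.544 N·m; τ₂ = −(15.4)(0.159) = −2.449 N·m.
Net torque τ = 5.095 N·m.
α = τ/I = 5.095/1.709 = 2.981 rad/s².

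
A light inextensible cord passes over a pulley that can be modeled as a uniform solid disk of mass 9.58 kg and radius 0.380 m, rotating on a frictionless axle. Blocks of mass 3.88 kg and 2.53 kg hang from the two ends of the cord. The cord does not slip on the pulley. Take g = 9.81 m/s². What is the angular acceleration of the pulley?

α ≈ 3.11 rad/s²

I = ½MR² = (1/2)(9.58)(0.380)² = 0.6917 kg·m².
Heavier block: m₁g − T₁ = m₁a. Lighter block: T₂ − m₂g = m₂a.
Pulley: (T₁ − T₂)R = Iα = I(a/R), so T₁ − T₂ = (I/R²)a = (1/2)M_p a = 4.790·a.
Adding the three: (m₁ − m₂)g = (m₁ + m₂ + 4.790)a, so a = (3.88 − 2.53)(9.81)/(3.88 + 2.53 + 4.790) = 1.182 m/s².
α = a/R = 1.182/0.380 = 3.112 rad/s².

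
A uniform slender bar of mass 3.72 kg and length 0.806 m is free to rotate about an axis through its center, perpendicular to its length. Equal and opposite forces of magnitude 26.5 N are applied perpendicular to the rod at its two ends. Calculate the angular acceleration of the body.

α ≈ 106 rad/s²

I = (1/12)ML² = (1/12)(3.72)(0.806)² = 0.2014 kg·m².
The couple gives τ = F·(L/2) + F·(L/2) = F L = (26.5)(0.806) = 21.36 N·m.
From τ = Iα: α = 21.36/0.2014 = 106.1 rad/s².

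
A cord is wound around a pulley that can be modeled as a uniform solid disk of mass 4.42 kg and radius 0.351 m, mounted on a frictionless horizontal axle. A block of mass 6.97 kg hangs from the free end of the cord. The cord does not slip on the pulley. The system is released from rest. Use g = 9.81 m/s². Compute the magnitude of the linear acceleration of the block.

a ≈ 7.45 m/s²

I = ½MR² = (1/2)(4.42)(0.351)² = 0.2723 kg·m².
Block: mg − T = ma. Pulley: TR = Iα. No-slip: a = αR, so T = (I/R²)a = 2.210·a.
Then mg = (m + 2.210)a, so a = (6.97)(9.81)/(6.97 + 2.210) = 7.448 m/s².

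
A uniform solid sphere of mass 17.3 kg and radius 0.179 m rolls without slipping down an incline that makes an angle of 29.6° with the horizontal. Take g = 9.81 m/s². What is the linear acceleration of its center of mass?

a ≈ 3.46 m/s²

Translation along the incline: Mg sinθ − f = Ma.
Rotation about the center: fR = Iα with I = (2/5)MR². No-slip gives a = αR, so f = (I/R²)a = (2/5)M a.
Substituting: Mg sinθ = (1 + 0.4000)Ma, so a = g sinθ/(1 + 0.4000) = (9.81) sin 29.6° / 1.400 = 3.461 m/s².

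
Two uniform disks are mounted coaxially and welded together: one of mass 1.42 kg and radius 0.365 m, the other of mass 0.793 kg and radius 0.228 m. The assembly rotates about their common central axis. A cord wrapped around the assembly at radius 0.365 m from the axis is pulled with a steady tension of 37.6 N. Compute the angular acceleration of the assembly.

I = ½M₁R₁² + ½M₂R₂² = ½(1.42)(0.365)² + ½(0.793)(0.228)² = 0.1152 kg·m².
τ = F r = (37.6)(0.365) = 13.72 N·m.
α = τ/I = 13.72/0.1152 = 119.1 rad/s².

α ≈ 119 rad/s²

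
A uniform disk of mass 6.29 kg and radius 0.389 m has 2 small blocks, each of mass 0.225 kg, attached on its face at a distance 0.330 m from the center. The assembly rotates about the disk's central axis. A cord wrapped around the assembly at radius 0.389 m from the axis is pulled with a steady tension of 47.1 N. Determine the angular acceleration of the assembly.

I_disk = ½MR² = ½(6.29)(0.389)² = 0.4759 kg·m².
I_blocks = 2·m·r² = 2(0.225)(0.330)² = 0.04901 kg·m².
Total I = 0.5249 kg·m².
τ = F r = (47.1)(0.389) = 18.32 N·m.
α = τ/I = 18.32/0.5249 = 34.90 rad/s².

α ≈ 34.9 rad/s²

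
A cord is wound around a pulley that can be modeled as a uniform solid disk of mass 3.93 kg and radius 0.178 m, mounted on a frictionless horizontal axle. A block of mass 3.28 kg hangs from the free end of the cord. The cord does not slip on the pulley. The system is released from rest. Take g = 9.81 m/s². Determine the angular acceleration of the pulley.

α ≈ 34.5 rad/s²

I = ½MR² = (1/2)(3.93)(0.178)² = 0.06226 kg·m².
Block: mg − T = ma. Pulley: TR = Iα. No-slip: a = αR, so T = (I/R²)a = 1.965·a.
Then mg = (m + 1.965)a, so a = (3.28)(9.81)/(3.28 + 1.965) = 6.135 m/s².
α = a/R = 6.135/0.178 = 34.46 rad/s².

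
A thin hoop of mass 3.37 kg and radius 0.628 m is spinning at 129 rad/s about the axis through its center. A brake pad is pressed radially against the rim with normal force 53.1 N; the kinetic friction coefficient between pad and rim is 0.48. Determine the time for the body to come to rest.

I = MR² = (3.37)(0.628)² = 1.329 kg·m².
Friction force f = μN = (0.48)(53.1) = 25.49 N at the rim; torque magnitude τ = fR = 16.01 N·m, opposing ω.
|α| = τ/I = 16.01/1.329 = 12.04 rad/s² (deceleration).
0 = ω₀ − |α|t ⇒ t = ω₀/|α| = 129/12.04 = 10.71 s.

t ≈ 10.7 s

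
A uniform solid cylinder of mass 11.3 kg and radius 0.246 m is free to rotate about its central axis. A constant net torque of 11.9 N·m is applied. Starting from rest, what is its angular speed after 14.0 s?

I = ½MR² = (1/2)(11.3)(0.246)² = 0.3419 kg·m².
α = τ/I = 11.9/0.3419 = 34.80 rad/s².
ω = ω₀ + αt = 0 + (34.80)(14.0) = 487.3 rad/s.

ω ≈ 487 rad/s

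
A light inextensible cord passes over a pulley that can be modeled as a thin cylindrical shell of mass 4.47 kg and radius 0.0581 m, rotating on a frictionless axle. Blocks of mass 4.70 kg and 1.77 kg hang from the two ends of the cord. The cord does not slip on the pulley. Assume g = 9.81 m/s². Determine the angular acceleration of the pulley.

α ≈ 45.2 rad/s²

I = MR² = (4.47)(0.0581)² = 0.01509 kg·m².
Heavier block: m₁g − T₁ = m₁a. Lighter block: T₂ − m₂g = m₂a.
Pulley: (T₁ − T₂)R = Iα = I(a/R), so T₁ − T₂ = (I/R²)a = 1·M_p a = 4.470·a.
Adding the three: (m₁ − m₂)g = (m₁ + m₂ + 4.470)a, so a = (4.70 − 1.77)(9.81)/(4.70 + 1.77 + 4.470) = 2.627 m/s².
α = a/R = 2.627/0.0581 = 45.22 rad/s².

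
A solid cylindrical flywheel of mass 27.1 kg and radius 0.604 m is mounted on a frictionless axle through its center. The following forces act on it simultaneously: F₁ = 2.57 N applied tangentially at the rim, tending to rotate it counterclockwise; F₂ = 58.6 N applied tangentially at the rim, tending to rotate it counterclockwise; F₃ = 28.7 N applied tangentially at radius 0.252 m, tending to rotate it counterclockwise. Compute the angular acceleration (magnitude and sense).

I = ½MR² = (1/2)(27.1)(0.604)² = 4.943 kg·m².
Taking counterclockwise as positive: τ₁ = +(2.57)(0.604) = +1.552 N·m; τ₂ = +(58.6)(0.604) = +35.39 N·m; τ₃ = +(28.7)(0.252) = +7.232 N·m.
Net torque τ = 44.18 N·m.
α = τ/I = 44.18/4.943 = 8.937 rad/s².

α ≈ 8.94 rad/s², counterclockwise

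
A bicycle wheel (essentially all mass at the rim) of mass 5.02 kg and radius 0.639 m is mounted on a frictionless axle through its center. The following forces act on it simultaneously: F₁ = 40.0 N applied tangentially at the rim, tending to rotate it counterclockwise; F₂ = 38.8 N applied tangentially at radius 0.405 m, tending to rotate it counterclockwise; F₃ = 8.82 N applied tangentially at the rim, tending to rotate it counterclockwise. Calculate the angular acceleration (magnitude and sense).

I = MR² = (5.02)(0.639)² = 2.050 kg·m².
Taking counterclockwise as positive: τ₁ = +(40.0)(0.639) = +25.56 N·m; τ₂ = +(38.8)(0.405) = +15.71 N·m; τ₃ = +(8.82)(0.639) = +5.636 N·m.
Net torque τ = 46.91 N·m.
α = τ/I = 46.91/2.050 = 22.89 rad/s².

α ≈ 22.9 rad/s², counterclockwise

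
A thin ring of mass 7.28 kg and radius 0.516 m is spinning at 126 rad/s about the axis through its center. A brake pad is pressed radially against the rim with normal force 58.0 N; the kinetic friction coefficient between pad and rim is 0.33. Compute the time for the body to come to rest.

t ≈ 24.7 s

I = MR² = (7.28)(0.516)² = 1.938 kg·m².
Friction force f = μN = (0.33)(58.0) = 19.14 N at the rim; torque magnitude τ = fR = 9.876 N·m, opposing ω.
|α| = τ/I = 9.876/1.938 = 5.095 rad/s² (deceleration).
0 = ω₀ − |α|t ⇒ t = ω₀/|α| = 126/5.095 = 24.73 s.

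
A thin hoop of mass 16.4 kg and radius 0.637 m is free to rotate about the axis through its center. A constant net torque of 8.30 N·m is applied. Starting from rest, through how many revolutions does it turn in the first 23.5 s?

≈ 54.8 revolutions

I = MR² = (16.4)(0.637)² = 6.655 kg·m².
α = τ/I = 8.30/6.655 = 1.247 rad/s².
θ = ½αt² = ½(1.247)(23.5)² = 344.4 rad.
Revolutions = θ/(2π) = 54.81.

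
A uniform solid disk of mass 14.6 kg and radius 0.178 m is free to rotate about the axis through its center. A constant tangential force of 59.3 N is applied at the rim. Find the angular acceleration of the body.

I = ½MR² = (1/2)(14.6)(0.178)² = 0.2313 kg·m².
τ = F R = (59.3)(0.178) = 10.56 N·m.
From τ = Iα: α = 10.56/0.2313 = 45.64 rad/s².

α ≈ 45.6 rad/s²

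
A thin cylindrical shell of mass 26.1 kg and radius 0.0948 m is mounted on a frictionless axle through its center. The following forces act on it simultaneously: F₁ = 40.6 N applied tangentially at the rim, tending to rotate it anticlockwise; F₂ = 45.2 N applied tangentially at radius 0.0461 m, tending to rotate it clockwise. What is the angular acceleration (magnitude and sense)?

I = MR² = (26.1)(0.0948)² = 0.2346 kg·m².
Taking anticlockwise as positive: τ₁ = +(40.6)(0.0948) = +3.849 N·m; τ₂ = −(45.2)(0.0461) = −2.084 N·m.
Net torque τ = 1.765 N·m.
α = τ/I = 1.765/0.2346 = 7.525 rad/s².

α ≈ 7.53 rad/s², anticlockwise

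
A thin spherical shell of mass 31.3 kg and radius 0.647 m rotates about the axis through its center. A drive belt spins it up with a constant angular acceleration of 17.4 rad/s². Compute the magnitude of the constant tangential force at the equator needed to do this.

I = (2/3)MR² = (2/3)(31.3)(0.647)² = 8.735 kg·m².
The required torque is τ = Iα = (8.735)(17.40) = 152.0 N·m.
A tangential force at the equator gives τ = FR, so F = τ/R = 152.0/0.647 = 234.9 N.

F ≈ 235 N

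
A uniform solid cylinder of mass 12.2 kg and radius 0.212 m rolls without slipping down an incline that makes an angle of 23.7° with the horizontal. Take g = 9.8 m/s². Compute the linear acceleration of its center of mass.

a ≈ 2.63 m/s²

Translation along the incline: Mg sinθ − f = Ma.
Rotation about the center: fR = Iα with I = ½MR². No-slip gives a = αR, so f = (I/R²)a = (1/2)M a.
Substituting: Mg sinθ = (1 + 0.5000)Ma, so a = g sinθ/(1 + 0.5000) = (9.8) sin 23.7° / 1.500 = 2.626 m/s².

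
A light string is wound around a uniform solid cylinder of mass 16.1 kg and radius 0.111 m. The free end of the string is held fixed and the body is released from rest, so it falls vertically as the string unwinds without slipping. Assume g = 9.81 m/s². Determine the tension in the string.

Translation: Mg − T = Ma. Rotation about the center: TR = Iα with I = ½MR².
With a = αR: T = (I/R²)a = (1/2)M a, so Mg = (1 + 0.5000)Ma.
a = g/(1 + 0.5000) = 9.81/1.500 = 6.540 m/s².
T = 0.5000·M·a = (0.5000)(16.1)(6.540) = 52.65 N.

T ≈ 52.6 N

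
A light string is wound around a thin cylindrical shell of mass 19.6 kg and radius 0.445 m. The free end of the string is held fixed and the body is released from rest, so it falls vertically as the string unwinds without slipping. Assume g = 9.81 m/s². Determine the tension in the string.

T ≈ 96.1 N

Translation: Mg − T = Ma. Rotation about the center: TR = Iα with I = MR².
With a = αR: T = (I/R²)a = M a, so Mg = (1 + 1.000)Ma.
a = g/(1 + 1.000) = 9.81/2.000 = 4.905 m/s².
T = 1.000·M·a = (1.000)(19.6)(4.905) = 96.14 N.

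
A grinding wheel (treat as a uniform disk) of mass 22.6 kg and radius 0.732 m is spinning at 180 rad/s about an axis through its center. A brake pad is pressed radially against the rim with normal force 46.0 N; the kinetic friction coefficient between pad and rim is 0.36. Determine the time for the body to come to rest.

t ≈ 89.9 s

I = ½MR² = (1/2)(22.6)(0.732)² = 6.055 kg·m².
Friction force f = μN = (0.36)(46.0) = 16.56 N at the rim; torque magnitude τ = fR = 12.12 N·m, opposing ω.
|α| = τ/I = 12.12/6.055 = 2.002 rad/s² (deceleration).
0 = ω₀ − |α|t ⇒ t = ω₀/|α| = 180/2.002 = 89.91 s.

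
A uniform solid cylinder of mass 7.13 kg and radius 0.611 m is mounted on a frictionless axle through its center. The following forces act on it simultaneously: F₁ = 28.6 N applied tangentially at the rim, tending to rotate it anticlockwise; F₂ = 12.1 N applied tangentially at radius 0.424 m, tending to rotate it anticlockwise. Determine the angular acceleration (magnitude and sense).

I = ½MR² = (1/2)(7.13)(0.611)² = 1.331 kg·m².
Taking anticlockwise as positive: τ₁ = +(28.6)(0.611) = +17.47 N·m; τ₂ = +(12.1)(0.424) = +5.130 N·m.
Net torque τ = 22.60 N·m.
α = τ/I = 22.60/1.331 = 16.98 rad/s².

α ≈ 17.0 rad/s², anticlockwise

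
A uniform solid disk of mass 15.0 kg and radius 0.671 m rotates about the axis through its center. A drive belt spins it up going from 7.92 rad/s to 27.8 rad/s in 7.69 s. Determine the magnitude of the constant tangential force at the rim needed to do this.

F ≈ 13.0 N

I = ½MR² = (1/2)(15.0)(0.671)² = 3.377 kg·m².
α = Δω/Δt = (27.8 − 7.92)/7.69 = 2.585 rad/s².
The required torque is τ = Iα = (3.377)(2.585) = 8.730 N·m.
A tangential force at the rim gives τ = FR, so F = τ/R = 8.730/0.671 = 13.01 N.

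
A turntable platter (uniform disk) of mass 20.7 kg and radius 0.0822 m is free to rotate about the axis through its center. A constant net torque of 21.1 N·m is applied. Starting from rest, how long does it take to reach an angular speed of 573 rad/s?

I = ½MR² = (1/2)(20.7)(0.0822)² = 0.06993 kg·m².
α = τ/I = 21.1/0.06993 = 301.7 rad/s².
ω = αt ⇒ t = ω/α = 573/301.7 = 1.899 s.

t ≈ 1.90 s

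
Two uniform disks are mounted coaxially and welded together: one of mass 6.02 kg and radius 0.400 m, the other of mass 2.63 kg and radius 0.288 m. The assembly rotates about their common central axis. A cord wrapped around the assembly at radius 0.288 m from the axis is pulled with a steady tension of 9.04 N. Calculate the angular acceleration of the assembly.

α ≈ 4.41 rad/s²

I = ½M₁R₁² + ½M₂R₂² = ½(6.02)(0.400)² + ½(2.63)(0.288)² = 0.5907 kg·m².
τ = F r = (9.04)(0.288) = 2.604 N·m.
α = τ/I = 2.604/0.5907 = 4.408 rad/s².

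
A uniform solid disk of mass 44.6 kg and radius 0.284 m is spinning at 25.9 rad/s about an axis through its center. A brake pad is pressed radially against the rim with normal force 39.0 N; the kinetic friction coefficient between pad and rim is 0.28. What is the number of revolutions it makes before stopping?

≈ 31.0 revolutions

I = ½MR² = (1/2)(44.6)(0.284)² = 1.799 kg·m².
Friction force f = μN = (0.28)(39.0) = 10.92 N at the rim; torque magnitude τ = fR = 3.101 N·m, opposing ω.
|α| = τ/I = 3.101/1.799 = 1.724 rad/s² (deceleration).
ω² = ω₀² − 2|α|θ with ω = 0 ⇒ θ = ω₀²/(2|α|) = 194.5 rad = 30.96 rev.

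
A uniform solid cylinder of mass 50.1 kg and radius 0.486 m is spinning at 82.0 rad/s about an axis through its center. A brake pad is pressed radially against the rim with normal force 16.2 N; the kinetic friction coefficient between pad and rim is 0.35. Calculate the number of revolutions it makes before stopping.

≈ 1150 revolutions

I = ½MR² = (1/2)(50.1)(0.486)² = 5.917 kg·m².
Friction force f = μN = (0.35)(16.2) = 5.670 N at the rim; torque magnitude τ = fR = 2.756 N·m, opposing ω.
|α| = τ/I = 2.756/5.917 = 0.4657 rad/s² (deceleration).
ω² = ω₀² − 2|α|θ with ω = 0 ⇒ θ = ω₀²/(2|α|) = 7219 rad = 1149 rev.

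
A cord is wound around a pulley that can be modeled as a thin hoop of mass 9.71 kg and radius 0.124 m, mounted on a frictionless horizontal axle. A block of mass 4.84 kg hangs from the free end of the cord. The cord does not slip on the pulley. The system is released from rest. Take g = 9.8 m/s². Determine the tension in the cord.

T ≈ 31.7 N

I = MR² = (9.71)(0.124)² = 0.1493 kg·m².
Block: mg − T = ma. Pulley: TR = Iα. No-slip: a = αR, so T = (I/R²)a = 9.710·a.
Then mg = (m + 9.710)a, so a = (4.84)(9.8)/(4.84 + 9.710) = 3.260 m/s².
T = 9.710·a = 31.65 N.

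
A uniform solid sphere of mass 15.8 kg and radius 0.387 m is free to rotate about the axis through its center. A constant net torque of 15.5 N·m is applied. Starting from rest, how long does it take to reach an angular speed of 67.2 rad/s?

I = (2/5)MR² = (2/5)(15.8)(0.387)² = 0.9465 kg·m².
α = τ/I = 15.5/0.9465 = 16.38 rad/s².
ω = αt ⇒ t = ω/α = 67.2/16.38 = 4.104 s.

t ≈ 4.10 s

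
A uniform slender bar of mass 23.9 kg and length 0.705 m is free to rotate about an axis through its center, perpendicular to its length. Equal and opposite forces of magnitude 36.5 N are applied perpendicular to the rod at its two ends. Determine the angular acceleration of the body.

α ≈ 26.0 rad/s²

I = (1/12)ML² = (1/12)(23.9)(0.705)² = 0.9899 kg·m².
The couple gives τ = F·(L/2) + F·(L/2) = F L = (36.5)(0.705) = 25.73 N·m.
From τ = Iα: α = 25.73/0.9899 = 25.99 rad/s².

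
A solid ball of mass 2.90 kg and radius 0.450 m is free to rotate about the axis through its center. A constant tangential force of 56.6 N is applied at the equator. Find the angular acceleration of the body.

α ≈ 108 rad/s²

I = (2/5)MR² = (2/5)(2.90)(0.450)² = 0.2349 kg·m².
τ = F R = (56.6)(0.450) = 25.47 N·m.
Newton's second law for rotation, τ = Iα, gives α = τ/I = 25.47/0.2349 = 108.4 rad/s².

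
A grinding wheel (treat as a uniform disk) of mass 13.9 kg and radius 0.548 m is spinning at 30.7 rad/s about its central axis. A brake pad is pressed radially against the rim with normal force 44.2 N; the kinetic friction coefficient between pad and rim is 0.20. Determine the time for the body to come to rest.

I = ½MR² = (1/2)(13.9)(0.548)² = 2.087 kg·m².
Friction force f = μN = (0.20)(44.2) = 8.840 N at the rim; torque magnitude τ = fR = 4.844 N·m, opposing ω.
|α| = τ/I = 4.844/2.087 = 2.321 rad/s² (deceleration).
0 = ω₀ − |α|t ⇒ t = ω₀/|α| = 30.7/2.321 = 13.23 s.

t ≈ 13.2 s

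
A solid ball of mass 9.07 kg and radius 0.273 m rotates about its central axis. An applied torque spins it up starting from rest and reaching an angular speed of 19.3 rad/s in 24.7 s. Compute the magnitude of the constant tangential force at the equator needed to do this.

F ≈ 0.774 N

I = (2/5)MR² = (2/5)(9.07)(0.273)² = 0.2704 kg·m².
α = Δω/Δt = (19.3 − 0)/24.7 = 0.7814 rad/s².
The required torque is τ = Iα = (0.2704)(0.7814) = 0.2113 N·m.
A tangential force at the equator gives τ = FR, so F = τ/R = 0.2113/0.273 = 0.7739 N.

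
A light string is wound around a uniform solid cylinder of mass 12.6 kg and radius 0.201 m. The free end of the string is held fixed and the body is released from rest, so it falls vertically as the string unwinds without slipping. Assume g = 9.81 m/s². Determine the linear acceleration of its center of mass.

a ≈ 6.54 m/s²

Translation: Mg − T = Ma. Rotation about the center: TR = Iα with I = ½MR².
With a = αR: T = (I/R²)a = (1/2)M a, so Mg = (1 + 0.5000)Ma.
a = g/(1 + 0.5000) = 9.81/1.500 = 6.540 m/s².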